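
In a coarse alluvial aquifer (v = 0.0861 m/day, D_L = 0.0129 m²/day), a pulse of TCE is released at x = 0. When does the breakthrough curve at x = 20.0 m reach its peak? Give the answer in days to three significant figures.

231 days

For the 1D instantaneous-source solution, setting ∂C/∂t = 0 at fixed x gives v²t² + 2Dt − x² = 0, so t = (√(D² + v²x²) − D)/v².
√(D² + v²x²) = √(0.0129² + 0.0861² × 20.0²) = 1.722; v² = 0.00741321.
t = (1.722 − 0.0129)/0.00741321 = 231 days (vs. the pure-advection estimate x/v = 232 d).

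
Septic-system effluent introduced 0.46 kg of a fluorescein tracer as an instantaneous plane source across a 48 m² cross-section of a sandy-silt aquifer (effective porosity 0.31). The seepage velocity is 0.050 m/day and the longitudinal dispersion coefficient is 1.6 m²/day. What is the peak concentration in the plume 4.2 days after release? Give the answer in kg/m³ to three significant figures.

0.00336 kg/m³

The peak of an instantaneous 1D plume sits at x = vt; there the Gaussian factor is 1 and C_max = M/(n_e·A·√(4πDt)), where n_e·A is the pore area the mass is dissolved in.
√(4πDt) = √(4π × 1.6 × 4.2) = 9.189 m, so C_max = 0.46/(0.31 × 48 × 9.189) = 0.00336 kg/m³.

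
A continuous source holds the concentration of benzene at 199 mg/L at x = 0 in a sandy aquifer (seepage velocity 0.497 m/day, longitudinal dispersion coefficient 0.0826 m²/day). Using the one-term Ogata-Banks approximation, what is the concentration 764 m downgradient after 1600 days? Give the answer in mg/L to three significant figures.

For a continuous step input, C/C₀ ≈ ½·erfc((x−vt)/(2√(Dt))).
vt = 0.497 × 1600 = 795.2 m and 2√(Dt) = 2√(0.0826 × 1600) = 22.99 m.
Argument (x−vt)/(2√(Dt)) = (764 − 795.2)/22.99 = -1.357; ½·erfc(-1.357) = 0.9725.
C = 199 × 0.9725 = 194 mg/L.

194 mg/L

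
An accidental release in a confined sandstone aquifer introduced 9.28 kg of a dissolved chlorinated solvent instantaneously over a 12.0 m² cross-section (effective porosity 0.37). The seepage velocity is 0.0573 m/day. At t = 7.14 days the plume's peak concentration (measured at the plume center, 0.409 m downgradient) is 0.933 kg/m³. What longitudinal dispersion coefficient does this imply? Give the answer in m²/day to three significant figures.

0.0559 m²/day

At the plume center C_max = M/(n_e·A·√(4πDt)), so D = M²/(4πt·(n_e·A·C_max)²).
n_e·A·C_max = 0.37 × 12.0 × 0.933 = 4.143 kg/m.
D = 9.28²/(4π × 7.14 × 4.143²) = 0.0559 m²/day.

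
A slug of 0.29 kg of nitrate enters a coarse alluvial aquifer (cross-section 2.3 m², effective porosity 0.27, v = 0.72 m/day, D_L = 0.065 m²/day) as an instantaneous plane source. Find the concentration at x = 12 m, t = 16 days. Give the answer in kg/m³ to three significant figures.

For an instantaneous plane source, C(x,t) = M/(n_e·A·√(4πDt)) · exp(−(x−vt)²/(4Dt)), with n_e·A the pore (flow) area.
Plume center vt = 0.72 × 16 = 11.52 m, so the well at 12 m is 0.48 m downgradient of the peak.
√(4πDt) = 3.615 m, giving peak height M/(n_e·A·√(4πDt)) = 0.29/(0.27 × 2.3 × 3.615) = 0.1292 kg/m³.
(x−vt)²/(4Dt) = (0.48)²/(4 × 0.065 × 16) = 0.05538; exp(−0.05538) = 0.9461.
C = 0.1292 × 0.9461 = 0.122 kg/m³.

0.122 kg/m³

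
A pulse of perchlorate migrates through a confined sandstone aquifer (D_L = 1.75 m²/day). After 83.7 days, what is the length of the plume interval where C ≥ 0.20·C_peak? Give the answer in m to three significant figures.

The plume is Gaussian with σ = √(2Dt) = √(2 × 1.75 × 83.7) = 17.12 m.
C/C_peak = exp(−Δx²/(2σ²)) = 0.20 ⇒ Δx = σ·√(−2 ln 0.20) = 17.12 × 1.794 = 30.71 m.
Width = 2Δx = 61.4 m.

61.4 m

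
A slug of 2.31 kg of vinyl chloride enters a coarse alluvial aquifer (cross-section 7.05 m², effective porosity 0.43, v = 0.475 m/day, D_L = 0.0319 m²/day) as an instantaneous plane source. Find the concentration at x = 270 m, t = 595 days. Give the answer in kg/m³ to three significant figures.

0.00605 kg/m³

For an instantaneous plane source, C(x,t) = M/(n_e·A·√(4πDt)) · exp(−(x−vt)²/(4Dt)), with n_e·A the pore (flow) area.
Plume center vt = 0.475 × 595 = 282.625 m, so the well at 270 m is 12.625 m upgradient of the peak.
√(4πDt) = 15.44 m, giving peak height M/(n_e·A·√(4πDt)) = 2.31/(0.43 × 7.05 × 15.44) = 0.04935 kg/m³.
(x−vt)²/(4Dt) = (-12.625)²/(4 × 0.0319 × 595) = 2.099; exp(−2.099) = 0.1226.
C = 0.04935 × 0.1226 = 0.00605 kg/m³.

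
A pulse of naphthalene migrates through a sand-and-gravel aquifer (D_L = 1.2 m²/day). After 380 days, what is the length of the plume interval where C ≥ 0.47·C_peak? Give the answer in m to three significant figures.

The plume is Gaussian with σ = √(2Dt) = √(2 × 1.2 × 380) = 30.20 m.
C/C_peak = exp(−Δx²/(2σ²)) = 0.47 ⇒ Δx = σ·√(−2 ln 0.47) = 30.20 × 1.229 = 37.12 m.
Width = 2Δx = 74.2 m.

74.2 m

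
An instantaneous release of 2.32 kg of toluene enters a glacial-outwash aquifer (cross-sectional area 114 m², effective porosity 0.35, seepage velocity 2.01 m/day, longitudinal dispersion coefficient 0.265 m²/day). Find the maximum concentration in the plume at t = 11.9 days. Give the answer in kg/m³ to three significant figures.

The peak of an instantaneous 1D plume sits at x = vt; there the Gaussian factor is 1 and C_max = M/(n_e·A·√(4πDt)), where n_e·A is the pore area the mass is dissolved in.
√(4πDt) = √(4π × 0.265 × 11.9) = 6.295 m, so C_max = 2.32/(0.35 × 114 × 6.295) = 0.00924 kg/m³.

0.00924 kg/m³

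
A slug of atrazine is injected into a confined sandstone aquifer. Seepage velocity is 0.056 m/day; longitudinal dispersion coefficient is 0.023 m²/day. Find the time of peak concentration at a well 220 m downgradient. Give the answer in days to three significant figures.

3920 days

For the 1D instantaneous-source solution, setting ∂C/∂t = 0 at fixed x gives v²t² + 2Dt − x² = 0, so t = (√(D² + v²x²) − D)/v².
√(D² + v²x²) = √(0.023² + 0.056² × 220²) = 12.32; v² = 0.003136.
t = (12.32 − 0.023)/0.003136 = 3920 days (vs. the pure-advection estimate x/v = 3930 d).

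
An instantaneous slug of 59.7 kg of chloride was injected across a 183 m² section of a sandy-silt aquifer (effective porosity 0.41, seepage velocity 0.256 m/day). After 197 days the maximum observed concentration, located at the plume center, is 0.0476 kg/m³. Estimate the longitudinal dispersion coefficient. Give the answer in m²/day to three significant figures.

At the plume center C_max = M/(n_e·A·√(4πDt)), so D = M²/(4πt·(n_e·A·C_max)²).
n_e·A·C_max = 0.41 × 183 × 0.0476 = 3.571 kg/m.
D = 59.7²/(4π × 197 × 3.571²) = 0.113 m²/day.

0.113 m²/day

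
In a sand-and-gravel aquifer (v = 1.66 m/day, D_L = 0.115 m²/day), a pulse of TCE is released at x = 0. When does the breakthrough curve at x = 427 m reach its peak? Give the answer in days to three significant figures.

257 days

For the 1D instantaneous-source solution, setting ∂C/∂t = 0 at fixed x gives v²t² + 2Dt − x² = 0, so t = (√(D² + v²x²) − D)/v².
√(D² + v²x²) = √(0.115² + 1.66² × 427²) = 708.8; v² = 2.7556.
t = (708.8 − 0.115)/2.7556 = 257 days (vs. the pure-advection estimate x/v = 257 d).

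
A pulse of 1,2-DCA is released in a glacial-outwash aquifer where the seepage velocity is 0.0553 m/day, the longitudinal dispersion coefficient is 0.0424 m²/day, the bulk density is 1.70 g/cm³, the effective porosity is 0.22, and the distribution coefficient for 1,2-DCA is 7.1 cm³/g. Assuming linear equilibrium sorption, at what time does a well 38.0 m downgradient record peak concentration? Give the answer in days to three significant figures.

37600 days

Retardation factor R = 1 + ρ_b·K_d/n = 1 + 1.70 × 7.1/0.22 = 55.86.
Sorption retards both mechanisms: v_R = v/R = 0.0009900 m/day, D_R = D/R = 0.0007590 m²/day.
Peak time from v_R²t² + 2D_R t − x² = 0: t = (√(D_R² + v_R²x²) − D_R)/v_R².
√(D_R² + v_R²x²) = √(0.0007590² + 0.0009900² × 38.0²) = 0.03763; v_R² = 9.801e-07.
t = (0.03763 − 0.0007590)/9.801e-07 = 37600 days.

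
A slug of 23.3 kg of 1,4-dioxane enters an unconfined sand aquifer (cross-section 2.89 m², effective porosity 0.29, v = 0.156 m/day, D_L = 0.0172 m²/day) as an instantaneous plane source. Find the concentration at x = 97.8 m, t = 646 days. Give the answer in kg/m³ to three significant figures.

For an instantaneous plane source, C(x,t) = M/(n_e·A·√(4πDt)) · exp(−(x−vt)²/(4Dt)), with n_e·A the pore (flow) area.
Plume center vt = 0.156 × 646 = 100.776 m, so the well at 97.8 m is 2.976 m upgradient of the peak.
√(4πDt) = 11.82 m, giving peak height M/(n_e·A·√(4πDt)) = 23.3/(0.29 × 2.89 × 11.82) = 2.352 kg/m³.
(x−vt)²/(4Dt) = (-2.976)²/(4 × 0.0172 × 646) = 0.1993; exp(−0.1993) = 0.8193.
C = 2.352 × 0.8193 = 1.93 kg/m³.

1.93 kg/m³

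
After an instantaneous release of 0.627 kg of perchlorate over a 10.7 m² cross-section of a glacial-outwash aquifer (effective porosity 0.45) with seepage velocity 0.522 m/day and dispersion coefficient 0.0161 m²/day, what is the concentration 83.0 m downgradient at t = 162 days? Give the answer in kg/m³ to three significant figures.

0.0180 kg/m³

For an instantaneous plane source, C(x,t) = M/(n_e·A·√(4πDt)) · exp(−(x−vt)²/(4Dt)), with n_e·A the pore (flow) area.
Plume center vt = 0.522 × 162 = 84.564 m, so the well at 83.0 m is 1.564 m upgradient of the peak.
√(4πDt) = 5.725 m, giving peak height M/(n_e·A·√(4πDt)) = 0.627/(0.45 × 10.7 × 5.725) = 0.02275 kg/m³.
(x−vt)²/(4Dt) = (-1.564)²/(4 × 0.0161 × 162) = 0.2345; exp(−0.2345) = 0.7910.
C = 0.02275 × 0.7910 = 0.0180 kg/m³.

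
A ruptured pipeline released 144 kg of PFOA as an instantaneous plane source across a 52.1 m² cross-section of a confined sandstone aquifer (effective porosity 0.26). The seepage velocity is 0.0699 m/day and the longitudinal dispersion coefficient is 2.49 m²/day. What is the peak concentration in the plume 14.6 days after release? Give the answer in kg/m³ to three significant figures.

The peak of an instantaneous 1D plume sits at x = vt; there the Gaussian factor is 1 and C_max = M/(n_e·A·√(4πDt)), where n_e·A is the pore area the mass is dissolved in.
√(4πDt) = √(4π × 2.49 × 14.6) = 21.37 m, so C_max = 144/(0.26 × 52.1 × 21.37) = 0.497 kg/m³.

0.497 kg/m³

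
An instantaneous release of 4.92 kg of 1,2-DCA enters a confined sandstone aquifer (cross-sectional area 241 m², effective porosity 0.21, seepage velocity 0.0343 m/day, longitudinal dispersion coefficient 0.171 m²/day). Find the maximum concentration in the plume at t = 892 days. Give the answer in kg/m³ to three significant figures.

The peak of an instantaneous 1D plume sits at x = vt; there the Gaussian factor is 1 and C_max = M/(n_e·A·√(4πDt)), where n_e·A is the pore area the mass is dissolved in.
√(4πDt) = √(4π × 0.171 × 892) = 43.78 m, so C_max = 4.92/(0.21 × 241 × 43.78) = 0.00222 kg/m³.

0.00222 kg/m³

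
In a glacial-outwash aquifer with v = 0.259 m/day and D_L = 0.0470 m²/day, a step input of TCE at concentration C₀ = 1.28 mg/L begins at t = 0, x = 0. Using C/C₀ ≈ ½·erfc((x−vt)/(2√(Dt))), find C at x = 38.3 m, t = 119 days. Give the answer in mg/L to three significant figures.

For a continuous step input, C/C₀ ≈ ½·erfc((x−vt)/(2√(Dt))).
vt = 0.259 × 119 = 30.821 m and 2√(Dt) = 2√(0.0470 × 119) = 4.730 m.
Argument (x−vt)/(2√(Dt)) = (38.3 − 30.821)/4.730 = 1.581; ½·erfc(1.581) = 0.01268.
C = 1.28 × 0.01268 = 0.0162 mg/L.

0.0162 mg/L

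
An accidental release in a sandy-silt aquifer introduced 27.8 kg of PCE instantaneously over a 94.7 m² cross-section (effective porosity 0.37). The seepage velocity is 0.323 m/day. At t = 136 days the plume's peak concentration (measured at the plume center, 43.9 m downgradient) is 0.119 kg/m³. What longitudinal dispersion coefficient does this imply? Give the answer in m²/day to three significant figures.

0.0260 m²/day

At the plume center C_max = M/(n_e·A·√(4πDt)), so D = M²/(4πt·(n_e·A·C_max)²).
n_e·A·C_max = 0.37 × 94.7 × 0.119 = 4.170 kg/m.
D = 27.8²/(4π × 136 × 4.170²) = 0.0260 m²/day.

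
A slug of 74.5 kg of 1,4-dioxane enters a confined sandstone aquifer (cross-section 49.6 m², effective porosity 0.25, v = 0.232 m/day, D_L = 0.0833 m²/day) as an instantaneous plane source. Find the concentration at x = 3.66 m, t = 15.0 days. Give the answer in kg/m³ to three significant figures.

1.51 kg/m³

For an instantaneous plane source, C(x,t) = M/(n_e·A·√(4πDt)) · exp(−(x−vt)²/(4Dt)), with n_e·A the pore (flow) area.
Plume center vt = 0.232 × 15.0 = 3.48 m, so the well at 3.66 m is 0.18 m downgradient of the peak.
√(4πDt) = 3.963 m, giving peak height M/(n_e·A·√(4πDt)) = 74.5/(0.25 × 49.6 × 3.963) = 1.516 kg/m³.
(x−vt)²/(4Dt) = (0.18)²/(4 × 0.0833 × 15.0) = 0.006483; exp(−0.006483) = 0.9935.
C = 1.516 × 0.9935 = 1.51 kg/m³.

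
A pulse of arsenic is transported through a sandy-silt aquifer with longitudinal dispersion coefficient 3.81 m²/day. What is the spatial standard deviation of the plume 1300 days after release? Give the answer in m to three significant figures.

Dispersive spreading gives a Gaussian with σ² = 2Dt; advection only shifts the center.
σ = √(2 × 3.81 × 1300) = 99.5 m.

99.5 m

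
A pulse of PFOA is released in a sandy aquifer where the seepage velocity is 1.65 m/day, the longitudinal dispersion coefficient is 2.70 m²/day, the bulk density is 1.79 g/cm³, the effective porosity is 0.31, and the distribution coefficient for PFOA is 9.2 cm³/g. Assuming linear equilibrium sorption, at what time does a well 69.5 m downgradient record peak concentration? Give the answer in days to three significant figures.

2230 days

Retardation factor R = 1 + ρ_b·K_d/n = 1 + 1.79 × 9.2/0.31 = 54.12.
Sorption retards both mechanisms: v_R = v/R = 0.03049 m/day, D_R = D/R = 0.04989 m²/day.
Peak time from v_R²t² + 2D_R t − x² = 0: t = (√(D_R² + v_R²x²) − D_R)/v_R².
√(D_R² + v_R²x²) = √(0.04989² + 0.03049² × 69.5²) = 2.120; v_R² = 0.0009296.
t = (2.120 − 0.04989)/0.0009296 = 2230 days.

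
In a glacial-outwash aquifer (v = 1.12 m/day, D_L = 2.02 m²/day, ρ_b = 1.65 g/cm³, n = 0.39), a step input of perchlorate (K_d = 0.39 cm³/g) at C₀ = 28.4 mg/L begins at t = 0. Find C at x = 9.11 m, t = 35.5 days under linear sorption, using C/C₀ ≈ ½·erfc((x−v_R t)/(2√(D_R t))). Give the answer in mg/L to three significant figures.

Retardation factor R = 1 + ρ_b·K_d/n = 1 + 1.65 × 0.39/0.39 = 2.650.
Sorption retards both mechanisms: v_R = v/R = 0.4226 m/day, D_R = D/R = 0.7623 m²/day.
v_R·t = 0.4226 × 35.5 = 15.0023 m; 2√(D_R t) = 10.40 m; argument = (9.11 − 15.0023)/10.40 = -0.5666.
C = C₀ × ½·erfc(-0.5666) = 28.4 × 0.7885 = 22.4 mg/L.

22.4 mg/L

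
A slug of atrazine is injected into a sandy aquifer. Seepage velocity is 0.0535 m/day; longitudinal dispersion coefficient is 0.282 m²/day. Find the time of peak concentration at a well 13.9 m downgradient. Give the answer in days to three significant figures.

For the 1D instantaneous-source solution, setting ∂C/∂t = 0 at fixed x gives v²t² + 2Dt − x² = 0, so t = (√(D² + v²x²) − D)/v².
√(D² + v²x²) = √(0.282² + 0.0535² × 13.9²) = 0.7953; v² = 0.00286225.
t = (0.7953 − 0.282)/0.00286225 = 179 days (vs. the pure-advection estimate x/v = 260 d).

179 days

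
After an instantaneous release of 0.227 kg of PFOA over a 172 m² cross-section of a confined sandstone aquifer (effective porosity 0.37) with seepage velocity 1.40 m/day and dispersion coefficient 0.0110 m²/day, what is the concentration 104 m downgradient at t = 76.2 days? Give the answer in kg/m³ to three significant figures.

0.000129 kg/m³

For an instantaneous plane source, C(x,t) = M/(n_e·A·√(4πDt)) · exp(−(x−vt)²/(4Dt)), with n_e·A the pore (flow) area.
Plume center vt = 1.40 × 76.2 = 106.68 m, so the well at 104 m is 2.68 m upgradient of the peak.
√(4πDt) = 3.245 m, giving peak height M/(n_e·A·√(4πDt)) = 0.227/(0.37 × 172 × 3.245) = 0.001099 kg/m³.
(x−vt)²/(4Dt) = (-2.68)²/(4 × 0.0110 × 76.2) = 2.142; exp(−2.142) = 0.1174.
C = 0.001099 × 0.1174 = 0.000129 kg/m³.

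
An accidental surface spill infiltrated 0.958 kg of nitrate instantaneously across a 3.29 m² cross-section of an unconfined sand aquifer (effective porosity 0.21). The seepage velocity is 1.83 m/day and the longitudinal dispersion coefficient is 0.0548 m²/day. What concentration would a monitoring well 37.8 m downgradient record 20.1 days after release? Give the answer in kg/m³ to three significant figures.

0.295 kg/m³

For an instantaneous plane source, C(x,t) = M/(n_e·A·√(4πDt)) · exp(−(x−vt)²/(4Dt)), with n_e·A the pore (flow) area.
Plume center vt = 1.83 × 20.1 = 36.783 m, so the well at 37.8 m is 1.017 m downgradient of the peak.
√(4πDt) = 3.720 m, giving peak height M/(n_e·A·√(4πDt)) = 0.958/(0.21 × 3.29 × 3.720) = 0.3727 kg/m³.
(x−vt)²/(4Dt) = (1.017)²/(4 × 0.0548 × 20.1) = 0.2347; exp(−0.2347) = 0.7908.
C = 0.3727 × 0.7908 = 0.295 kg/m³.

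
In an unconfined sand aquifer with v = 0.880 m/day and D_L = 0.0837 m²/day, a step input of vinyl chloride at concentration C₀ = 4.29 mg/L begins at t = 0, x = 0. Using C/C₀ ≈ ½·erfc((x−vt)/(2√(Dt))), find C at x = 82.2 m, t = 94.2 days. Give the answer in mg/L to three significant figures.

For a continuous step input, C/C₀ ≈ ½·erfc((x−vt)/(2√(Dt))).
vt = 0.880 × 94.2 = 82.896 m and 2√(Dt) = 2√(0.0837 × 94.2) = 5.616 m.
Argument (x−vt)/(2√(Dt)) = (82.2 − 82.896)/5.616 = -0.1239; ½·erfc(-0.1239) = 0.5695.
C = 4.29 × 0.5695 = 2.44 mg/L.

2.44 mg/L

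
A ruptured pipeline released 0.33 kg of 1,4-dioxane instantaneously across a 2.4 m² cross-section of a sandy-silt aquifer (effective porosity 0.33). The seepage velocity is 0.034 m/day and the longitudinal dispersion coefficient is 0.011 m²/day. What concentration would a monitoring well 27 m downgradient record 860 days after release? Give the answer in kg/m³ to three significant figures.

For an instantaneous plane source, C(x,t) = M/(n_e·A·√(4πDt)) · exp(−(x−vt)²/(4Dt)), with n_e·A the pore (flow) area.
Plume center vt = 0.034 × 860 = 29.24 m, so the well at 27 m is 2.24 m upgradient of the peak.
√(4πDt) = 10.90 m, giving peak height M/(n_e·A·√(4πDt)) = 0.33/(0.33 × 2.4 × 10.90) = 0.03823 kg/m³.
(x−vt)²/(4Dt) = (-2.24)²/(4 × 0.011 × 860) = 0.1326; exp(−0.1326) = 0.8758.
C = 0.03823 × 0.8758 = 0.0335 kg/m³.

0.0335 kg/m³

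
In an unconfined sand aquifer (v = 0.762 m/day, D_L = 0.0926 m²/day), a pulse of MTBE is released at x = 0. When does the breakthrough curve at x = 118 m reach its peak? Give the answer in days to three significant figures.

155 days

For the 1D instantaneous-source solution, setting ∂C/∂t = 0 at fixed x gives v²t² + 2Dt − x² = 0, so t = (√(D² + v²x²) − D)/v².
√(D² + v²x²) = √(0.0926² + 0.762² × 118²) = 89.92; v² = 0.580644.
t = (89.92 − 0.0926)/0.580644 = 155 days (vs. the pure-advection estimate x/v = 155 d).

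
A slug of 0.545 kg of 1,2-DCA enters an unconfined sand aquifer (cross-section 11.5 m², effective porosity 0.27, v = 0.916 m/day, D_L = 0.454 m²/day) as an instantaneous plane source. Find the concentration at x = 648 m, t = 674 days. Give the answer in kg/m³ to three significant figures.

For an instantaneous plane source, C(x,t) = M/(n_e·A·√(4πDt)) · exp(−(x−vt)²/(4Dt)), with n_e·A the pore (flow) area.
Plume center vt = 0.916 × 674 = 617.384 m, so the well at 648 m is 30.616 m downgradient of the peak.
√(4πDt) = 62.01 m, giving peak height M/(n_e·A·√(4πDt)) = 0.545/(0.27 × 11.5 × 62.01) = 0.002831 kg/m³.
(x−vt)²/(4Dt) = (30.616)²/(4 × 0.454 × 674) = 0.7658; exp(−0.7658) = 0.4650.
C = 0.002831 × 0.4650 = 0.00132 kg/m³.

0.00132 kg/m³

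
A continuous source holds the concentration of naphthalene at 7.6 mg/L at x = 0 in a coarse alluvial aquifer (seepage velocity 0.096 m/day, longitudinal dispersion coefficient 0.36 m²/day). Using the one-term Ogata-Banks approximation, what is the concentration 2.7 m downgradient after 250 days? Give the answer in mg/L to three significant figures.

7.17 mg/L

For a continuous step input, C/C₀ ≈ ½·erfc((x−vt)/(2√(Dt))).
vt = 0.096 × 250 = 24 m and 2√(Dt) = 2√(0.36 × 250) = 18.97 m.
Argument (x−vt)/(2√(Dt)) = (2.7 − 24)/18.97 = -1.123; ½·erfc(-1.123) = 0.9439.
C = 7.6 × 0.9439 = 7.17 mg/L.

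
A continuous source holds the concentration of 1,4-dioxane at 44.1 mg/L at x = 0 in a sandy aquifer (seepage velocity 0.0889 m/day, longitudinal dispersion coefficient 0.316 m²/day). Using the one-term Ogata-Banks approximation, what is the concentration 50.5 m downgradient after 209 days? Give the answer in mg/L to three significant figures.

For a continuous step input, C/C₀ ≈ ½·erfc((x−vt)/(2√(Dt))).
vt = 0.0889 × 209 = 18.5801 m and 2√(Dt) = 2√(0.316 × 209) = 16.25 m.
Argument (x−vt)/(2√(Dt)) = (50.5 − 18.5801)/16.25 = 1.964; ½·erfc(1.964) = 0.002739.
C = 44.1 × 0.002739 = 0.121 mg/L.

0.121 mg/L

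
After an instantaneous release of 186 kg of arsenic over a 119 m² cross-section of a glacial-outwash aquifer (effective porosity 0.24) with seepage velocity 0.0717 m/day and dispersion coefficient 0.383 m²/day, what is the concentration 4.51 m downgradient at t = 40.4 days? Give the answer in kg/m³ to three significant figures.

0.448 kg/m³

For an instantaneous plane source, C(x,t) = M/(n_e·A·√(4πDt)) · exp(−(x−vt)²/(4Dt)), with n_e·A the pore (flow) area.
Plume center vt = 0.0717 × 40.4 = 2.89668 m, so the well at 4.51 m is 1.61332 m downgradient of the peak.
√(4πDt) = 13.94 m, giving peak height M/(n_e·A·√(4πDt)) = 186/(0.24 × 119 × 13.94) = 0.4672 kg/m³.
(x−vt)²/(4Dt) = (1.61332)²/(4 × 0.383 × 40.4) = 0.04205; exp(−0.04205) = 0.9588.
C = 0.4672 × 0.9588 = 0.448 kg/m³.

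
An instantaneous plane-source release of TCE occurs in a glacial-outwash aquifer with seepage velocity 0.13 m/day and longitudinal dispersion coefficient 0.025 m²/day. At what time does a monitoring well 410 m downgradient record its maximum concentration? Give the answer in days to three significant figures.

3150 days

For the 1D instantaneous-source solution, setting ∂C/∂t = 0 at fixed x gives v²t² + 2Dt − x² = 0, so t = (√(D² + v²x²) − D)/v².
√(D² + v²x²) = √(0.025² + 0.13² × 410²) = 53.30; v² = 0.0169.
t = (53.30 − 0.025)/0.0169 = 3150 days (vs. the pure-advection estimate x/v = 3150 d).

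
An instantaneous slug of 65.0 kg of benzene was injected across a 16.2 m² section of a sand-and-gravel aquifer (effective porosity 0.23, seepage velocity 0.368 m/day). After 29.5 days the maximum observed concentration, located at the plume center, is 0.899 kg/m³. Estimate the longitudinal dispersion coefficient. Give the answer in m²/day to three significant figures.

At the plume center C_max = M/(n_e·A·√(4πDt)), so D = M²/(4πt·(n_e·A·C_max)²).
n_e·A·C_max = 0.23 × 16.2 × 0.899 = 3.350 kg/m.
D = 65.0²/(4π × 29.5 × 3.350²) = 1.02 m²/day.

1.02 m²/day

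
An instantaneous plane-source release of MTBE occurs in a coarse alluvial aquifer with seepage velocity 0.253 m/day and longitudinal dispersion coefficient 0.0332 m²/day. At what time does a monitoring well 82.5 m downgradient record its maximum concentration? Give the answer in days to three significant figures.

For the 1D instantaneous-source solution, setting ∂C/∂t = 0 at fixed x gives v²t² + 2Dt − x² = 0, so t = (√(D² + v²x²) − D)/v².
√(D² + v²x²) = √(0.0332² + 0.253² × 82.5²) = 20.87; v² = 0.064009.
t = (20.87 − 0.0332)/0.064009 = 326 days (vs. the pure-advection estimate x/v = 326 d).

326 days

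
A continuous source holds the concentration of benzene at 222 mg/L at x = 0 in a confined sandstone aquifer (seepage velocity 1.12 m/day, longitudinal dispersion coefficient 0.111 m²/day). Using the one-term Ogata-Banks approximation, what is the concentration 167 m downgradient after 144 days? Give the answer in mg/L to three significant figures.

34.6 mg/L

For a continuous step input, C/C₀ ≈ ½·erfc((x−vt)/(2√(Dt))).
vt = 1.12 × 144 = 161.28 m and 2√(Dt) = 2√(0.111 × 144) = 7.996 m.
Argument (x−vt)/(2√(Dt)) = (167 − 161.28)/7.996 = 0.7154; ½·erfc(0.7154) = 0.1558.
C = 222 × 0.1558 = 34.6 mg/L.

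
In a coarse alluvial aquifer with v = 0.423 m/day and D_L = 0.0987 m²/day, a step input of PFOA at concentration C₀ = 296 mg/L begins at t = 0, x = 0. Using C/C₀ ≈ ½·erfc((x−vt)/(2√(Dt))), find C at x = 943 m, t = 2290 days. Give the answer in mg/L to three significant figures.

For a continuous step input, C/C₀ ≈ ½·erfc((x−vt)/(2√(Dt))).
vt = 0.423 × 2290 = 968.67 m and 2√(Dt) = 2√(0.0987 × 2290) = 30.07 m.
Argument (x−vt)/(2√(Dt)) = (943 − 968.67)/30.07 = -0.8537; ½·erfc(-0.8537) = 0.8863.
C = 296 × 0.8863 = 262 mg/L.

262 mg/L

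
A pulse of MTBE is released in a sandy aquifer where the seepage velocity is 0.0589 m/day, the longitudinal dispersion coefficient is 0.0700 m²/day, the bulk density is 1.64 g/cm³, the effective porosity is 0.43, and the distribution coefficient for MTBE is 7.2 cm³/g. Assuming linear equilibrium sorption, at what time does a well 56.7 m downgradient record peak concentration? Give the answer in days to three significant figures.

26800 days

Retardation factor R = 1 + ρ_b·K_d/n = 1 + 1.64 × 7.2/0.43 = 28.46.
Sorption retards both mechanisms: v_R = v/R = 0.002070 m/day, D_R = D/R = 0.002460 m²/day.
Peak time from v_R²t² + 2D_R t − x² = 0: t = (√(D_R² + v_R²x²) − D_R)/v_R².
√(D_R² + v_R²x²) = √(0.002460² + 0.002070² × 56.7²) = 0.1174; v_R² = 4.285e-06.
t = (0.1174 − 0.002460)/4.285e-06 = 26800 days.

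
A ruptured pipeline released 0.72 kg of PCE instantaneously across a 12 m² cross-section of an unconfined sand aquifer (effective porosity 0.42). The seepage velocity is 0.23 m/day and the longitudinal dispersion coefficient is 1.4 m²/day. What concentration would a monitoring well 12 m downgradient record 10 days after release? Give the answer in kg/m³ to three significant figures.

For an instantaneous plane source, C(x,t) = M/(n_e·A·√(4πDt)) · exp(−(x−vt)²/(4Dt)), with n_e·A the pore (flow) area.
Plume center vt = 0.23 × 10 = 2.3 m, so the well at 12 m is 9.7 m downgradient of the peak.
√(4πDt) = 13.26 m, giving peak height M/(n_e·A·√(4πDt)) = 0.72/(0.42 × 12 × 13.26) = 0.01077 kg/m³.
(x−vt)²/(4Dt) = (9.7)²/(4 × 1.4 × 10) = 1.680; exp(−1.680) = 0.1864.
C = 0.01077 × 0.1864 = 0.00201 kg/m³.

0.00201 kg/m³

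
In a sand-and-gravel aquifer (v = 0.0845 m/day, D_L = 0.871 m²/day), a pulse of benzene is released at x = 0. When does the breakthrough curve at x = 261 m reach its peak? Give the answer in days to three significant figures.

For the 1D instantaneous-source solution, setting ∂C/∂t = 0 at fixed x gives v²t² + 2Dt − x² = 0, so t = (√(D² + v²x²) − D)/v².
√(D² + v²x²) = √(0.871² + 0.0845² × 261²) = 22.07; v² = 0.00714025.
t = (22.07 − 0.871)/0.00714025 = 2970 days (vs. the pure-advection estimate x/v = 3090 d).

2970 days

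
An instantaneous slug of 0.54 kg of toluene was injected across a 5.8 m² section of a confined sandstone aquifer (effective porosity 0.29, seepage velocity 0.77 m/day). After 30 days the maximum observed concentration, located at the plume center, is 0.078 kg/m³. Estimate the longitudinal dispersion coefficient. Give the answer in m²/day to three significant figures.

0.0449 m²/day

At the plume center C_max = M/(n_e·A·√(4πDt)), so D = M²/(4πt·(n_e·A·C_max)²).
n_e·A·C_max = 0.29 × 5.8 × 0.078 = 0.1312 kg/m.
D = 0.54²/(4π × 30 × 0.1312²) = 0.0449 m²/day.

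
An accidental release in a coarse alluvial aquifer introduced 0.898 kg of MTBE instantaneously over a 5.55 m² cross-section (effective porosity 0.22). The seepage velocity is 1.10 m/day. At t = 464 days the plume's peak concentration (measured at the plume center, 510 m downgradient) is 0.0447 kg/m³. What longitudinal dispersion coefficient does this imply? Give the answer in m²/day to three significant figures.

At the plume center C_max = M/(n_e·A·√(4πDt)), so D = M²/(4πt·(n_e·A·C_max)²).
n_e·A·C_max = 0.22 × 5.55 × 0.0447 = 0.05458 kg/m.
D = 0.898²/(4π × 464 × 0.05458²) = 0.0464 m²/day.

0.0464 m²/day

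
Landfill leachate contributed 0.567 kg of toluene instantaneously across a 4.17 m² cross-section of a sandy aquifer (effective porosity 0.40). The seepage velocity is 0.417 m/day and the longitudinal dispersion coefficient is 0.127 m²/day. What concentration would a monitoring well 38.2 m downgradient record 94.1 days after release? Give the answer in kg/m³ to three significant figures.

For an instantaneous plane source, C(x,t) = M/(n_e·A·√(4πDt)) · exp(−(x−vt)²/(4Dt)), with n_e·A the pore (flow) area.
Plume center vt = 0.417 × 94.1 = 39.2397 m, so the well at 38.2 m is 1.0397 m upgradient of the peak.
√(4πDt) = 12.25 m, giving peak height M/(n_e·A·√(4πDt)) = 0.567/(0.40 × 4.17 × 12.25) = 0.02775 kg/m³.
(x−vt)²/(4Dt) = (-1.0397)²/(4 × 0.127 × 94.1) = 0.02261; exp(−0.02261) = 0.9776.
C = 0.02775 × 0.9776 = 0.0271 kg/m³.

0.0271 kg/m³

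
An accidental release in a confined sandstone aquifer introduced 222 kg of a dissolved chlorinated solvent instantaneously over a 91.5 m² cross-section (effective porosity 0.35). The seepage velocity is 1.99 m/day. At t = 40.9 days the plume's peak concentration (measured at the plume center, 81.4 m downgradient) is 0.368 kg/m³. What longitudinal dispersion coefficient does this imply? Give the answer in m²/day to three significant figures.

At the plume center C_max = M/(n_e·A·√(4πDt)), so D = M²/(4πt·(n_e·A·C_max)²).
n_e·A·C_max = 0.35 × 91.5 × 0.368 = 11.79 kg/m.
D = 222²/(4π × 40.9 × 11.79²) = 0.690 m²/day.

0.690 m²/day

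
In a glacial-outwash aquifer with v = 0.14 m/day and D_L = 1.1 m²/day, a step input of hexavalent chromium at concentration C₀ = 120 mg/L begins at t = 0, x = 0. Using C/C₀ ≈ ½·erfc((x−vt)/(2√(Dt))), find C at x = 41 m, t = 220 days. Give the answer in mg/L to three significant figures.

38.6 mg/L

For a continuous step input, C/C₀ ≈ ½·erfc((x−vt)/(2√(Dt))).
vt = 0.14 × 220 = 30.8 m and 2√(Dt) = 2√(1.1 × 220) = 31.11 m.
Argument (x−vt)/(2√(Dt)) = (41 − 30.8)/31.11 = 0.3279; ½·erfc(0.3279) = 0.3214.
C = 120 × 0.3214 = 38.6 mg/L.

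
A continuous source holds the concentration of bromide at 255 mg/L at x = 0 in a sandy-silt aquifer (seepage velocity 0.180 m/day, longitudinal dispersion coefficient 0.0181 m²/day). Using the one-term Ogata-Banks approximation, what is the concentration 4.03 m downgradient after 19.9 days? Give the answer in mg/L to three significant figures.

76.2 mg/L

For a continuous step input, C/C₀ ≈ ½·erfc((x−vt)/(2√(Dt))).
vt = 0.180 × 19.9 = 3.582 m and 2√(Dt) = 2√(0.0181 × 19.9) = 1.200 m.
Argument (x−vt)/(2√(Dt)) = (4.03 − 3.582)/1.200 = 0.3733; ½·erfc(0.3733) = 0.2988.
C = 255 × 0.2988 = 76.2 mg/L.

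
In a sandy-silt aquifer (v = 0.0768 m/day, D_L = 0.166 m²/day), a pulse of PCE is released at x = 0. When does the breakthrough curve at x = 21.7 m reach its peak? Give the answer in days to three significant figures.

For the 1D instantaneous-source solution, setting ∂C/∂t = 0 at fixed x gives v²t² + 2Dt − x² = 0, so t = (√(D² + v²x²) − D)/v².
√(D² + v²x²) = √(0.166² + 0.0768² × 21.7²) = 1.675; v² = 0.00589824.
t = (1.675 − 0.166)/0.00589824 = 256 days (vs. the pure-advection estimate x/v = 283 d).

256 days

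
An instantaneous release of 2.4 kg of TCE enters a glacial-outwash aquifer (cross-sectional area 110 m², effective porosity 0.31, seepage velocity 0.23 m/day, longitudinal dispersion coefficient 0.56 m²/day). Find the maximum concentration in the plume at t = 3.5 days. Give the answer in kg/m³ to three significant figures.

0.0142 kg/m³

The peak of an instantaneous 1D plume sits at x = vt; there the Gaussian factor is 1 and C_max = M/(n_e·A·√(4πDt)), where n_e·A is the pore area the mass is dissolved in.
√(4πDt) = √(4π × 0.56 × 3.5) = 4.963 m, so C_max = 2.4/(0.31 × 110 × 4.963) = 0.0142 kg/m³.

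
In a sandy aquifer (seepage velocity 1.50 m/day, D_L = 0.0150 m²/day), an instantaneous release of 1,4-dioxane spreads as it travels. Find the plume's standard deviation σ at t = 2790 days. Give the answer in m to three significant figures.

9.15 m

Dispersive spreading gives a Gaussian with σ² = 2Dt; advection only shifts the center.
σ = √(2 × 0.0150 × 2790) = 9.15 m.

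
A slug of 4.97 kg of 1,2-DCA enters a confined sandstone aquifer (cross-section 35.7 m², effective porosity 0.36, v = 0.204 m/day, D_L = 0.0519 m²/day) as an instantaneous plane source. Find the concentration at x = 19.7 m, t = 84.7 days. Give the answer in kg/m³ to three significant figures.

0.0373 kg/m³

For an instantaneous plane source, C(x,t) = M/(n_e·A·√(4πDt)) · exp(−(x−vt)²/(4Dt)), with n_e·A the pore (flow) area.
Plume center vt = 0.204 × 84.7 = 17.2788 m, so the well at 19.7 m is 2.4212 m downgradient of the peak.
√(4πDt) = 7.432 m, giving peak height M/(n_e·A·√(4πDt)) = 4.97/(0.36 × 35.7 × 7.432) = 0.05203 kg/m³.
(x−vt)²/(4Dt) = (2.4212)²/(4 × 0.0519 × 84.7) = 0.3334; exp(−0.3334) = 0.7165.
C = 0.05203 × 0.7165 = 0.0373 kg/m³.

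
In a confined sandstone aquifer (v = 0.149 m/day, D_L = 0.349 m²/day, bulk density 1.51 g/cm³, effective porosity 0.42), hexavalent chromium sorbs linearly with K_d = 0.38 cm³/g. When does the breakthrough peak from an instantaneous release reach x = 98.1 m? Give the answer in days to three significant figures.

Retardation factor R = 1 + ρ_b·K_d/n = 1 + 1.51 × 0.38/0.42 = 2.366.
Sorption retards both mechanisms: v_R = v/R = 0.06298 m/day, D_R = D/R = 0.1475 m²/day.
Peak time from v_R²t² + 2D_R t − x² = 0: t = (√(D_R² + v_R²x²) − D_R)/v_R².
√(D_R² + v_R²x²) = √(0.1475² + 0.06298² × 98.1²) = 6.180; v_R² = 0.003966.
t = (6.180 − 0.1475)/0.003966 = 1520 days.

1520 days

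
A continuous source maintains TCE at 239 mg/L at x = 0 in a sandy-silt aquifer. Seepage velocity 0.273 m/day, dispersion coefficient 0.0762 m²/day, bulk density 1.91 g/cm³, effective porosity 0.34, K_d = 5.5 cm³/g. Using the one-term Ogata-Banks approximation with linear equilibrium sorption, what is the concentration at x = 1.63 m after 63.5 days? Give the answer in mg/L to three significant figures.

5.80 mg/L

Retardation factor R = 1 + ρ_b·K_d/n = 1 + 1.91 × 5.5/0.34 = 31.90.
Sorption retards both mechanisms: v_R = v/R = 0.008558 m/day, D_R = D/R = 0.002389 m²/day.
v_R·t = 0.008558 × 63.5 = 0.543433 m; 2√(D_R t) = 0.7790 m; argument = (1.63 − 0.543433)/0.7790 = 1.395.
C = C₀ × ½·erfc(1.395) = 239 × 0.02426 = 5.80 mg/L.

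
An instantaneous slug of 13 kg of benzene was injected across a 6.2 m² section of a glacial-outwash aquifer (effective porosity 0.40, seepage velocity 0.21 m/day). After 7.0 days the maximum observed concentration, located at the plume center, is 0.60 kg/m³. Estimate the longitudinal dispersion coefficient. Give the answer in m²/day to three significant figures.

At the plume center C_max = M/(n_e·A·√(4πDt)), so D = M²/(4πt·(n_e·A·C_max)²).
n_e·A·C_max = 0.40 × 6.2 × 0.60 = 1.488 kg/m.
D = 13²/(4π × 7.0 × 1.488²) = 0.868 m²/day.

0.868 m²/day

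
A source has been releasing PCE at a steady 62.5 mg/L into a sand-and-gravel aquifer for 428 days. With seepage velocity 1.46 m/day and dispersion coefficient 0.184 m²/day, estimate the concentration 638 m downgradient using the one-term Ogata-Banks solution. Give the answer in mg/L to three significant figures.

For a continuous step input, C/C₀ ≈ ½·erfc((x−vt)/(2√(Dt))).
vt = 1.46 × 428 = 624.88 m and 2√(Dt) = 2√(0.184 × 428) = 17.75 m.
Argument (x−vt)/(2√(Dt)) = (638 − 624.88)/17.75 = 0.7392; ½·erfc(0.7392) = 0.1479.
C = 62.5 × 0.1479 = 9.24 mg/L.

9.24 mg/L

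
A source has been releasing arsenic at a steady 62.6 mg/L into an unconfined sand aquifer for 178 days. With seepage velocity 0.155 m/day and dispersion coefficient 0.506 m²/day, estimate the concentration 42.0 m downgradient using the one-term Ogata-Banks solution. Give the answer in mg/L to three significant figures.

For a continuous step input, C/C₀ ≈ ½·erfc((x−vt)/(2√(Dt))).
vt = 0.155 × 178 = 27.59 m and 2√(Dt) = 2√(0.506 × 178) = 18.98 m.
Argument (x−vt)/(2√(Dt)) = (42.0 − 27.59)/18.98 = 0.7592; ½·erfc(0.7592) = 0.1415.
C = 62.6 × 0.1415 = 8.86 mg/L.

8.86 mg/L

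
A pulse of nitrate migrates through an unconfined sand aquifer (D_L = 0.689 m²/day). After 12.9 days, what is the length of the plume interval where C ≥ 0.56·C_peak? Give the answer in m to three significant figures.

9.08 m

The plume is Gaussian with σ = √(2Dt) = √(2 × 0.689 × 12.9) = 4.216 m.
C/C_peak = exp(−Δx²/(2σ²)) = 0.56 ⇒ Δx = σ·√(−2 ln 0.56) = 4.216 × 1.077 = 4.541 m.
Width = 2Δx = 9.08 m.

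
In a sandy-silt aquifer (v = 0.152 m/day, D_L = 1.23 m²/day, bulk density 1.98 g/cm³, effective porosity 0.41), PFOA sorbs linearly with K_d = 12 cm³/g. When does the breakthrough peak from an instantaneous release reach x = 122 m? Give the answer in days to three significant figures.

44300 days

Retardation factor R = 1 + ρ_b·K_d/n = 1 + 1.98 × 12/0.41 = 58.95.
Sorption retards both mechanisms: v_R = v/R = 0.002578 m/day, D_R = D/R = 0.02087 m²/day.
Peak time from v_R²t² + 2D_R t − x² = 0: t = (√(D_R² + v_R²x²) − D_R)/v_R².
√(D_R² + v_R²x²) = √(0.02087² + 0.002578² × 122²) = 0.3152; v_R² = 6.646e-06.
t = (0.3152 − 0.02087)/6.646e-06 = 44300 days.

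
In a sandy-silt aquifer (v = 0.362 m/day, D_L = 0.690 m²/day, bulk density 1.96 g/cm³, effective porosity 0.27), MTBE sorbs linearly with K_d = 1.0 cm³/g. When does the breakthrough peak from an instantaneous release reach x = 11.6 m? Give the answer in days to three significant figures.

225 days

Retardation factor R = 1 + ρ_b·K_d/n = 1 + 1.96 × 1.0/0.27 = 8.259.
Sorption retards both mechanisms: v_R = v/R = 0.04383 m/day, D_R = D/R = 0.08355 m²/day.
Peak time from v_R²t² + 2D_R t − x² = 0: t = (√(D_R² + v_R²x²) − D_R)/v_R².
√(D_R² + v_R²x²) = √(0.08355² + 0.04383² × 11.6²) = 0.5152; v_R² = 0.001921.
t = (0.5152 − 0.08355)/0.001921 = 225 days.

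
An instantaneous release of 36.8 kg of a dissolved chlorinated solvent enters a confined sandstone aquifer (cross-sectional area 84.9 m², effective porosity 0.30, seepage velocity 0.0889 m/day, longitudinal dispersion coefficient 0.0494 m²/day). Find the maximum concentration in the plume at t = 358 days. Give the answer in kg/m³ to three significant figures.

The peak of an instantaneous 1D plume sits at x = vt; there the Gaussian factor is 1 and C_max = M/(n_e·A·√(4πDt)), where n_e·A is the pore area the mass is dissolved in.
√(4πDt) = √(4π × 0.0494 × 358) = 14.91 m, so C_max = 36.8/(0.30 × 84.9 × 14.91) = 0.0969 kg/m³.

0.0969 kg/m³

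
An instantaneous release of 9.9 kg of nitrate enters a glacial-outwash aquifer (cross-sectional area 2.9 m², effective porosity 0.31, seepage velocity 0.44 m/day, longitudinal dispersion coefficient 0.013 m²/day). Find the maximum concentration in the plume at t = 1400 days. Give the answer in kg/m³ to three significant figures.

The peak of an instantaneous 1D plume sits at x = vt; there the Gaussian factor is 1 and C_max = M/(n_e·A·√(4πDt)), where n_e·A is the pore area the mass is dissolved in.
√(4πDt) = √(4π × 0.013 × 1400) = 15.12 m, so C_max = 9.9/(0.31 × 2.9 × 15.12) = 0.728 kg/m³.

0.728 kg/m³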